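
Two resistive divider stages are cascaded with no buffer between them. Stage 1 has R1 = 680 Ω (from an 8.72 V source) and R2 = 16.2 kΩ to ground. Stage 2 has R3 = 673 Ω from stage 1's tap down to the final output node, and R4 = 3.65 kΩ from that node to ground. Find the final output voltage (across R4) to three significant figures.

Stage 2 presents R3+R4 = 4323 Ω as a load on stage 1's tap.
Stage 1's lower leg becomes R2‖(R3+R4) = 3412 Ω, so V_mid = 8.72 × 3412/4092 = 7.271 V.
Stage 2 is itself unloaded: V_out = V_mid × R4/(R3+R4) = 7.271 × 3650/4323 = 6.14 V.

V_out ≈ 6.14 V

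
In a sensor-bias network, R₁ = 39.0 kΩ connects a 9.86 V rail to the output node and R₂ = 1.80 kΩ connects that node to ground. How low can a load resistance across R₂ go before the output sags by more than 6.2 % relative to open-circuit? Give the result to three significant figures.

Output resistance R_th = R₁‖R₂ = (39.0 × 1.80)/40.80 = 1.721 kΩ.
The fractional drop is R_th/(R_th + R_L); requiring this ≤ 0.0620 gives R_L ≥ R_th(1/0.0620 − 1) = 1.721 × 15.13 = 26.0 kΩ.

R_L(min) ≈ 26.0 kΩ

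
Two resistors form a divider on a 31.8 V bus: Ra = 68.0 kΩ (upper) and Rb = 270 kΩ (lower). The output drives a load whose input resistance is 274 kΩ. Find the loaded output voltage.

The load sits in parallel with Rb: Rb‖R_L = (270 × 274) / (270 + 274) = 136.0 kΩ.
V_out = 31.8 × 136.0 / (68.0 + 136.0) = 31.8 × 136.0/204.0 = 21.2 V.
(Unloaded it would have been 25.4 V.)

V_out ≈ 21.2 V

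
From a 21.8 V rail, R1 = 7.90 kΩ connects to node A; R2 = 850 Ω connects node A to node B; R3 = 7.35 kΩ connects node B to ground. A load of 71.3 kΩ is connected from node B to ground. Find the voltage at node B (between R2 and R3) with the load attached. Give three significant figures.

At node B, R3 is in parallel with the load: R3‖R_L = 6663 Ω.
Below node A the resistance is R2 + (R3‖R_L) = 7513 Ω, so V_A = 21.8 × 7513/15410 = 10.63 V.
Then V_B = V_A × (R3‖R_L)/(R2 + R3‖R_L) = 10.63 × 6663/7513 = 9.42 V.

V ≈ 9.42 V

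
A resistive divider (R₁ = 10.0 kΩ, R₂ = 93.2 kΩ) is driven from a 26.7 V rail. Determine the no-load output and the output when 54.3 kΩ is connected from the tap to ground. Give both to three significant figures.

Open-circuit: V = 26.7 × 93.2/(10.0 + 93.2) = 24.1 V.
With the load, R₂ becomes R₂‖R_L = 34.31 kΩ, so V = 26.7 × 34.31/44.31 = 20.7 V.

Unloaded: 24.1 V; loaded: 20.7 V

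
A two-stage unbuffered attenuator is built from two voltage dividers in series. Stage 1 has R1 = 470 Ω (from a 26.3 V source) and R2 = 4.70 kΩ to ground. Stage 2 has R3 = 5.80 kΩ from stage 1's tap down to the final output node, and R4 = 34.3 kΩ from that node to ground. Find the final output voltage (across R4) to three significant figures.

Stage 2 presents R3+R4 = 40100 Ω as a load on stage 1's tap.
Stage 1's lower leg becomes R2‖(R3+R4) = 4207 Ω, so V_mid = 26.3 × 4207/4677 = 23.66 V.
Stage 2 is itself unloaded: V_out = V_mid × R4/(R3+R4) = 23.66 × 34300/40100 = 20.2 V.

V_out ≈ 20.2 V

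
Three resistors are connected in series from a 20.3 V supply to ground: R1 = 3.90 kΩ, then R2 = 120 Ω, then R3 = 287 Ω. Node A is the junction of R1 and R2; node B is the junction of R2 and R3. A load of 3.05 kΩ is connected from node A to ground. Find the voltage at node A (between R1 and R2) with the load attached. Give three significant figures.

Below node A the series string R2+R3 = 407.0 Ω sits in parallel with the 3050 Ω load: 359.1 Ω.
V_A = 20.3 × 359.1/(3900 + 359.1) = 1.71 V.

V ≈ 1.71 V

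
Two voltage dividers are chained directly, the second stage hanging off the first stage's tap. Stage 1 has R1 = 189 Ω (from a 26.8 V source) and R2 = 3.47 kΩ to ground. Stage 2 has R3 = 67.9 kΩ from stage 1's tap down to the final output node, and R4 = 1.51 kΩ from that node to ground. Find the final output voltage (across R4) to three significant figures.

Stage 2 presents R3+R4 = 69410 Ω as a load on stage 1's tap.
Stage 1's lower leg becomes R2‖(R3+R4) = 3305 Ω, so V_mid = 26.8 × 3305/3494 = 25.35 V.
Stage 2 is itself unloaded: V_out = V_mid × R4/(R3+R4) = 25.35 × 1510/69410 = 0.551 V.

V_out ≈ 0.551 V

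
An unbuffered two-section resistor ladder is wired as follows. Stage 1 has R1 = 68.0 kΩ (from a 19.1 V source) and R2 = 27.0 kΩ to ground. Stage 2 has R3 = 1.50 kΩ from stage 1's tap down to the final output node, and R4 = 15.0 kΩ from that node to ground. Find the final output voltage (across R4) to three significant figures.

V_out ≈ 2.27 V

Stage 2 presents R3+R4 = 16.50 kΩ as a load on stage 1's tap.
Stage 1's lower leg becomes R2‖(R3+R4) = 10.24 kΩ, so V_mid = 19.1 × 10.24/78.24 = 2.500 V.
Stage 2 is itself unloaded: V_out = V_mid × R4/(R3+R4) = 2.500 × 15.0/16.50 = 2.27 V.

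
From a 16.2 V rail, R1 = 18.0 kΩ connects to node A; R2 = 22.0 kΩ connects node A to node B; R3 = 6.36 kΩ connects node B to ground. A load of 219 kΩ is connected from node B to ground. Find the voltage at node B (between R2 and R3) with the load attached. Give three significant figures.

At node B, R3 is in parallel with the load: R3‖R_L = 6.181 kΩ.
Below node A the resistance is R2 + (R3‖R_L) = 28.18 kΩ, so V_A = 16.2 × 28.18/46.18 = 9.886 V.
Then V_B = V_A × (R3‖R_L)/(R2 + R3‖R_L) = 9.886 × 6.181/28.18 = 2.17 V.

V ≈ 2.17 V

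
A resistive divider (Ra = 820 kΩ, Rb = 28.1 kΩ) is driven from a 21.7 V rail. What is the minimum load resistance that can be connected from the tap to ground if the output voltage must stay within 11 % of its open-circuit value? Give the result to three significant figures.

Output resistance R_th = Ra‖Rb = (820 × 28.1)/848.1 = 27.17 kΩ.
The fractional drop is R_th/(R_th + R_L); requiring this ≤ 0.110 gives R_L ≥ R_th(1/0.110 − 1) = 27.17 × 8.091 = 220 kΩ.

R_L(min) ≈ 220 kΩ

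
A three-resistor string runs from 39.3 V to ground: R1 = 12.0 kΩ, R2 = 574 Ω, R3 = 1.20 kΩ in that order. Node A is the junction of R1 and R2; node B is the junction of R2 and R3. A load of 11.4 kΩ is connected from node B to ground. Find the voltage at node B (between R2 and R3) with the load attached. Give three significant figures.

At node B, R3 is in parallel with the load: R3‖R_L = 1086 Ω.
Below node A the resistance is R2 + (R3‖R_L) = 1660 Ω, so V_A = 39.3 × 1660/13660 = 4.775 V.
Then V_B = V_A × (R3‖R_L)/(R2 + R3‖R_L) = 4.775 × 1086/1660 = 3.12 V.

V ≈ 3.12 V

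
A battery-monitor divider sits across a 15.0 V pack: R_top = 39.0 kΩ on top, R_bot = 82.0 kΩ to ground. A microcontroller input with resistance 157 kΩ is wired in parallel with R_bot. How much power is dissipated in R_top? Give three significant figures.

P ≈ 1.02 mW

Total resistance from the source is R_top + (R_bot‖R_L) = 92.87 kΩ, so I = 15.0/92.87 kΩ = 0.1615 mA.
P = I²·R_top = (0.1615 mA)² × 39.0 kΩ = 1.02 mW.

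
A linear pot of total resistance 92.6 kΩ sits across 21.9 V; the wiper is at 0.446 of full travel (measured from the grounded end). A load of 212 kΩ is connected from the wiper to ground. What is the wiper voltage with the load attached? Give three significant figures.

The wiper splits the pot into (1−α)R = 51.30 kΩ above and αR = 41.30 kΩ below.
Lower section ‖ load = 34.57 kΩ.
V_wiper = 21.9 × 34.57/(51.30 + 34.57) = 8.82 V.

V ≈ 8.82 V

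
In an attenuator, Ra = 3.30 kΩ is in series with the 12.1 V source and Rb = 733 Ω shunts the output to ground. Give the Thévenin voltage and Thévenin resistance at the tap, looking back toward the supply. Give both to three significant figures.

V_th = 2.20 V, R_th = 600 Ω

V_th is the open-circuit tap voltage: 12.1 × 733/(3300 + 733) = 2.20 V.
With the supply zeroed, Ra and Rb appear in parallel from the tap: R_th = Ra‖Rb = (3300 × 733)/4033 = 600 Ω.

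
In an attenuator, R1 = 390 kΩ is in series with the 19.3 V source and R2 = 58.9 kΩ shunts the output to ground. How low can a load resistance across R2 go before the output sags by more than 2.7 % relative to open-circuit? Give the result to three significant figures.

Output resistance R_th = R1‖R2 = (390 × 58.9)/448.9 = 51.17 kΩ.
The fractional drop is R_th/(R_th + R_L); requiring this ≤ 0.0270 gives R_L ≥ R_th(1/0.0270 − 1) = 51.17 × 36.04 = 1.84 MΩ.

R_L(min) ≈ 1.84 MΩ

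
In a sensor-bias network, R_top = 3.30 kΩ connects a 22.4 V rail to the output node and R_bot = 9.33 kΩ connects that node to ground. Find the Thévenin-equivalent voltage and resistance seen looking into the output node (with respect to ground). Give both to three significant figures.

V_th is the open-circuit tap voltage: 22.4 × 9.33/(3.30 + 9.33) = 16.5 V.
With the supply zeroed, R_top and R_bot appear in parallel from the tap: R_th = R_top‖R_bot = (3.30 × 9.33)/12.63 = 2.44 kΩ.

V_th = 16.5 V, R_th = 2.44 kΩ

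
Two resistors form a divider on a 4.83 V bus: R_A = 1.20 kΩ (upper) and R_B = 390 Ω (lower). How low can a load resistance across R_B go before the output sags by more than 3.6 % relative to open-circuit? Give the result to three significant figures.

R_L(min) ≈ 7.88 kΩ

Output resistance R_th = R_A‖R_B = (1200 × 390)/1590 = 294.3 Ω.
The fractional drop is R_th/(R_th + R_L); requiring this ≤ 0.0360 gives R_L ≥ R_th(1/0.0360 − 1) = 294.3 × 26.78 = 7.88 kΩ.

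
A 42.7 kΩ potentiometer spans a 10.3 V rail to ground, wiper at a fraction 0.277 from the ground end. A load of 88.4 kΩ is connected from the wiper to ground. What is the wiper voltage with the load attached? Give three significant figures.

V ≈ 2.60 V

The wiper splits the pot into (1−α)R = 30.87 kΩ above and αR = 11.83 kΩ below.
Lower section ‖ load = 10.43 kΩ.
V_wiper = 10.3 × 10.43/(30.87 + 10.43) = 2.60 V.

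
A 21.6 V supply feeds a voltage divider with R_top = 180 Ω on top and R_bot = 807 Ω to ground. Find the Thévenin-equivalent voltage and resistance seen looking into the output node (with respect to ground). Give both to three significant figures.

V_th is the open-circuit tap voltage: 21.6 × 807/(180 + 807) = 17.7 V.
With the supply zeroed, R_top and R_bot appear in parallel from the tap: R_th = R_top‖R_bot = (180 × 807)/987.0 = 147 Ω.

V_th = 17.7 V, R_th = 147 Ω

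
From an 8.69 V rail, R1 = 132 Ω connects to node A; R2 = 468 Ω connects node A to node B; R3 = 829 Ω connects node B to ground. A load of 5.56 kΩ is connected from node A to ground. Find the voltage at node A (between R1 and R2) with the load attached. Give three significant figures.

V ≈ 7.72 V

Below node A the series string R2+R3 = 1297 Ω sits in parallel with the 5560 Ω load: 1052 Ω.
V_A = 8.69 × 1052/(132 + 1052) = 7.72 V.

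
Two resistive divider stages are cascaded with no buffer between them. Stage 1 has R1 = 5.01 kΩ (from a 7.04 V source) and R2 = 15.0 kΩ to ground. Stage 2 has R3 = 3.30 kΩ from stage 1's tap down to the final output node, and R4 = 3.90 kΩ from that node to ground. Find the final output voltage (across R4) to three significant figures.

V_out ≈ 1.88 V

Stage 2 presents R3+R4 = 7.200 kΩ as a load on stage 1's tap.
Stage 1's lower leg becomes R2‖(R3+R4) = 4.865 kΩ, so V_mid = 7.04 × 4.865/9.875 = 3.468 V.
Stage 2 is itself unloaded: V_out = V_mid × R4/(R3+R4) = 3.468 × 3.90/7.200 = 1.88 V.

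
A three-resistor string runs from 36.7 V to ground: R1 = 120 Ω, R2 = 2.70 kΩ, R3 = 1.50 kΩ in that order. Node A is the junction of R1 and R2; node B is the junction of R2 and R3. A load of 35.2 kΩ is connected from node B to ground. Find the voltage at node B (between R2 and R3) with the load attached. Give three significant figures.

V ≈ 12.4 V

At node B, R3 is in parallel with the load: R3‖R_L = 1439 Ω.
Below node A the resistance is R2 + (R3‖R_L) = 4139 Ω, so V_A = 36.7 × 4139/4259 = 35.67 V.
Then V_B = V_A × (R3‖R_L)/(R2 + R3‖R_L) = 35.67 × 1439/4139 = 12.4 V.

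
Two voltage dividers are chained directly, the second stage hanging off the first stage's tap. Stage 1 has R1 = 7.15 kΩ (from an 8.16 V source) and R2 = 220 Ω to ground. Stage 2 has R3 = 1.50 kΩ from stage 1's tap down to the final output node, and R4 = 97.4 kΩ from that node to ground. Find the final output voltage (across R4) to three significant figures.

Stage 2 presents R3+R4 = 98900 Ω as a load on stage 1's tap.
Stage 1's lower leg becomes R2‖(R3+R4) = 219.5 Ω, so V_mid = 8.16 × 219.5/7370 = 0.2431 V.
Stage 2 is itself unloaded: V_out = V_mid × R4/(R3+R4) = 0.2431 × 97400/98900 = 0.239 V.

V_out ≈ 0.239 V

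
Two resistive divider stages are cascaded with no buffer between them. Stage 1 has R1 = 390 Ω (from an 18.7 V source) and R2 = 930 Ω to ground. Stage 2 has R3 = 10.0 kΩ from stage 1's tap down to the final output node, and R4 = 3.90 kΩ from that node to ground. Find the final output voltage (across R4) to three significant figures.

V_out ≈ 3.62 V

Stage 2 presents R3+R4 = 13900 Ω as a load on stage 1's tap.
Stage 1's lower leg becomes R2‖(R3+R4) = 871.7 Ω, so V_mid = 18.7 × 871.7/1262 = 12.92 V.
Stage 2 is itself unloaded: V_out = V_mid × R4/(R3+R4) = 12.92 × 3900/13900 = 3.62 V.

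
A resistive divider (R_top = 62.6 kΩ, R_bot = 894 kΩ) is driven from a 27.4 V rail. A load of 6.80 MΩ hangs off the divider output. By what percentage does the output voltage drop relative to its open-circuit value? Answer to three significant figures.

The divider's output (Thévenin) resistance is R_top‖R_bot = 58.50 kΩ.
Fractional drop under load = R_th/(R_th + R_L) = 58.50 / (58.50 + 6800) = 0.008530.
So the output falls by 0.853 %.

0.853 %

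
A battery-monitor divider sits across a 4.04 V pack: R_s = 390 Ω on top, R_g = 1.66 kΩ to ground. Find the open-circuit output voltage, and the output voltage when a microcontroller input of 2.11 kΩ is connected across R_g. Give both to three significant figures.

Unloaded: 3.27 V; loaded: 2.85 V

Open-circuit: V = 4.04 × 1660/(390 + 1660) = 3.27 V.
With the load, R_g becomes R_g‖R_L = 929.1 Ω, so V = 4.04 × 929.1/1319 = 2.85 V.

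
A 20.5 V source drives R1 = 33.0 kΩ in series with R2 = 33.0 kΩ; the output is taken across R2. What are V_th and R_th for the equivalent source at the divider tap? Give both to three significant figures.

V_th = 10.2 V, R_th = 16.5 kΩ

V_th is the open-circuit tap voltage: 20.5 × 33.0/(33.0 + 33.0) = 10.2 V.
With the supply zeroed, R1 and R2 appear in parallel from the tap: R_th = R1‖R2 = (33.0 × 33.0)/66.00 = 16.5 kΩ.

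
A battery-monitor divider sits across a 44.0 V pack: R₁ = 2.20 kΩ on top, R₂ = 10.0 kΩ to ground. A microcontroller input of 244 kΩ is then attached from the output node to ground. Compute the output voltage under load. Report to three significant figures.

V_out ≈ 35.8 V

The load sits in parallel with R₂: R₂‖R_L = (10.0 × 244) / (10.0 + 244) = 9.606 kΩ.
V_out = 44.0 × 9.606 / (2.20 + 9.606) = 44.0 × 9.606/11.81 = 35.8 V.
(Unloaded it would have been 36.1 V.)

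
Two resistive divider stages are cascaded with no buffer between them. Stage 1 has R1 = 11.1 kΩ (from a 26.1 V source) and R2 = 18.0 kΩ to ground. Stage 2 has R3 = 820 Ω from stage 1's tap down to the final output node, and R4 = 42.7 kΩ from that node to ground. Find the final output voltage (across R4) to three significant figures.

Stage 2 presents R3+R4 = 43520 Ω as a load on stage 1's tap.
Stage 1's lower leg becomes R2‖(R3+R4) = 12730 Ω, so V_mid = 26.1 × 12730/23830 = 13.94 V.
Stage 2 is itself unloaded: V_out = V_mid × R4/(R3+R4) = 13.94 × 42700/43520 = 13.7 V.

V_out ≈ 13.7 V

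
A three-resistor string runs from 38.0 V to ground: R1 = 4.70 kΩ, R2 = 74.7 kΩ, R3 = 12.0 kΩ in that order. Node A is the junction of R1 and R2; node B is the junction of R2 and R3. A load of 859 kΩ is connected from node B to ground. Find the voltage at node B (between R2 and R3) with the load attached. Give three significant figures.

V ≈ 4.93 V

At node B, R3 is in parallel with the load: R3‖R_L = 11.83 kΩ.
Below node A the resistance is R2 + (R3‖R_L) = 86.53 kΩ, so V_A = 38.0 × 86.53/91.23 = 36.04 V.
Then V_B = V_A × (R3‖R_L)/(R2 + R3‖R_L) = 36.04 × 11.83/86.53 = 4.93 V.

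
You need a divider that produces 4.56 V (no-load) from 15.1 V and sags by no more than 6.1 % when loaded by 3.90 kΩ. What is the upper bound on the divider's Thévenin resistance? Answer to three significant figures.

Loading drop = R_th/(R_th + R_L) ≤ 0.0610, so R_th ≤ R_L · ε/(1−ε) = 3.90 kΩ × 0.0610/0.9390 = 253 Ω.

R_th ≤ 253 Ω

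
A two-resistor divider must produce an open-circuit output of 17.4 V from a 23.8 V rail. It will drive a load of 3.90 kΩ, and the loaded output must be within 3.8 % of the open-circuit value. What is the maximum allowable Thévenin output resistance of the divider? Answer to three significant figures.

Loading drop = R_th/(R_th + R_L) ≤ 0.0380, so R_th ≤ R_L · ε/(1−ε) = 3.90 kΩ × 0.0380/0.9620 = 154 Ω.

R_th ≤ 154 Ω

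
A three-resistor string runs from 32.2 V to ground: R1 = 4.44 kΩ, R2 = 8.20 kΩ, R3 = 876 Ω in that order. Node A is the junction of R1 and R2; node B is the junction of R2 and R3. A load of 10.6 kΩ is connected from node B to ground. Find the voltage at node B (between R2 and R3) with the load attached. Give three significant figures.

At node B, R3 is in parallel with the load: R3‖R_L = 809.1 Ω.
Below node A the resistance is R2 + (R3‖R_L) = 9009 Ω, so V_A = 32.2 × 9009/13450 = 21.57 V.
Then V_B = V_A × (R3‖R_L)/(R2 + R3‖R_L) = 21.57 × 809.1/9009 = 1.94 V.

V ≈ 1.94 V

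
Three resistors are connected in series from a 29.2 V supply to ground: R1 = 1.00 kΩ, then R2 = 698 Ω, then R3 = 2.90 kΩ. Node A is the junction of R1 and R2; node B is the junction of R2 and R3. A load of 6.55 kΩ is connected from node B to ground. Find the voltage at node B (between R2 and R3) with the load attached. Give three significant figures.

At node B, R3 is in parallel with the load: R3‖R_L = 2010 Ω.
Below node A the resistance is R2 + (R3‖R_L) = 2708 Ω, so V_A = 29.2 × 2708/3708 = 21.33 V.
Then V_B = V_A × (R3‖R_L)/(R2 + R3‖R_L) = 21.33 × 2010/2708 = 15.8 V.

V ≈ 15.8 V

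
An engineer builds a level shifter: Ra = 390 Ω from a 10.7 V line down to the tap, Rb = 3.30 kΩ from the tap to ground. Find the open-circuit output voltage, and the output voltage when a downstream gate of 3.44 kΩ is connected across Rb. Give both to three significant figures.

Unloaded: 9.57 V; loaded: 8.69 V

Open-circuit: V = 10.7 × 3300/(390 + 3300) = 9.57 V.
With the load, Rb becomes Rb‖R_L = 1684 Ω, so V = 10.7 × 1684/2074 = 8.69 V.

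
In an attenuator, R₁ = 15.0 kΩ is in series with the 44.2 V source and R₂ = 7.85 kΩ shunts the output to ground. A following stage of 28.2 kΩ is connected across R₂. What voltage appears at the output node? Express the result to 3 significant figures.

The load sits in parallel with R₂: R₂‖R_L = (7.85 × 28.2) / (7.85 + 28.2) = 6.141 kΩ.
V_out = 44.2 × 6.141 / (15.0 + 6.141) = 44.2 × 6.141/21.14 = 12.8 V.

V_out ≈ 12.8 V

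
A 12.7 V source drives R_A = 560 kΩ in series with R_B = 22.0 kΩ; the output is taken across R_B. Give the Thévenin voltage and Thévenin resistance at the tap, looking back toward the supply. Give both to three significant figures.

V_th is the open-circuit tap voltage: 12.7 × 22.0/(560 + 22.0) = 0.480 V.
With the supply zeroed, R_A and R_B appear in parallel from the tap: R_th = R_A‖R_B = (560 × 22.0)/582.0 = 21.2 kΩ.

V_th = 0.480 V, R_th = 21.2 kΩ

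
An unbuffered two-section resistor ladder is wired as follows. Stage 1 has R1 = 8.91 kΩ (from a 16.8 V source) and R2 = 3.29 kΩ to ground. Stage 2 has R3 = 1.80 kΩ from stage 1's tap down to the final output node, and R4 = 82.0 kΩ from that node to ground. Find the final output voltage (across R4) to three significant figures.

Stage 2 presents R3+R4 = 83.80 kΩ as a load on stage 1's tap.
Stage 1's lower leg becomes R2‖(R3+R4) = 3.166 kΩ, so V_mid = 16.8 × 3.166/12.08 = 4.404 V.
Stage 2 is itself unloaded: V_out = V_mid × R4/(R3+R4) = 4.404 × 82.0/83.80 = 4.31 V.

V_out ≈ 4.31 V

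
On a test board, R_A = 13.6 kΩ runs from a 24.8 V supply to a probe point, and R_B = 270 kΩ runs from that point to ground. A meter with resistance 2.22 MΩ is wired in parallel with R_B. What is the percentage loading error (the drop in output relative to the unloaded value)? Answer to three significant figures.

0.580 %

The divider's output (Thévenin) resistance is R_A‖R_B = 12.95 kΩ.
Fractional drop under load = R_th/(R_th + R_L) = 12.95 / (12.95 + 2220) = 0.005799.
So the output falls by 0.580 %.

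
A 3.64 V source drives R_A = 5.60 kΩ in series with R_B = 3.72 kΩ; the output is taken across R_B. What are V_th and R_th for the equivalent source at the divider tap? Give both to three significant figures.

V_th is the open-circuit tap voltage: 3.64 × 3.72/(5.60 + 3.72) = 1.45 V.
With the supply zeroed, R_A and R_B appear in parallel from the tap: R_th = R_A‖R_B = (5.60 × 3.72)/9.320 = 2.24 kΩ.

V_th = 1.45 V, R_th = 2.24 kΩ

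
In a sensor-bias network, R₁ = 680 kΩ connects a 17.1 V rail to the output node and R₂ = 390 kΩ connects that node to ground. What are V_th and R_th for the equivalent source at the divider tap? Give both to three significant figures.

V_th is the open-circuit tap voltage: 17.1 × 390/(680 + 390) = 6.23 V.
With the supply zeroed, R₁ and R₂ appear in parallel from the tap: R_th = R₁‖R₂ = (680 × 390)/1070 = 248 kΩ.

V_th = 6.23 V, R_th = 248 kΩ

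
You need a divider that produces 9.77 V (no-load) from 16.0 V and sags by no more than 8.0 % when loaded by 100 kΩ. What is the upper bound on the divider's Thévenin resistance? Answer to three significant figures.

R_th ≤ 8.70 kΩ

Loading drop = R_th/(R_th + R_L) ≤ 0.0800, so R_th ≤ R_L · ε/(1−ε) = 100 kΩ × 0.0800/0.9200 = 8.70 kΩ.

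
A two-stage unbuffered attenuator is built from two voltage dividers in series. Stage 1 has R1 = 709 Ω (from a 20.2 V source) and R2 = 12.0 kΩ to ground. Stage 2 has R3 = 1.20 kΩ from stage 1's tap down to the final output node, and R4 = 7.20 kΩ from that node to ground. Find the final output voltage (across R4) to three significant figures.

Stage 2 presents R3+R4 = 8400 Ω as a load on stage 1's tap.
Stage 1's lower leg becomes R2‖(R3+R4) = 4941 Ω, so V_mid = 20.2 × 4941/5650 = 17.67 V.
Stage 2 is itself unloaded: V_out = V_mid × R4/(R3+R4) = 17.67 × 7200/8400 = 15.1 V.

V_out ≈ 15.1 V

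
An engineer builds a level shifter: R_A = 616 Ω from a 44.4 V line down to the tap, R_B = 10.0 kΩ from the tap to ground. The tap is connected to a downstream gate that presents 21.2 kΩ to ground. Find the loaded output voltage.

The load sits in parallel with R_B: R_B‖R_L = (10000 × 21200) / (10000 + 21200) = 6795 Ω.
V_out = 44.4 × 6795 / (616 + 6795) = 44.4 × 6795/7411 = 40.7 V.

V_out ≈ 40.7 V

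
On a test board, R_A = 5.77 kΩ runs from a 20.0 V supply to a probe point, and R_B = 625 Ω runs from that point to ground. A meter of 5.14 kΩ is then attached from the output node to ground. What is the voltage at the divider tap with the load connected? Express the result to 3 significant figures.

V_out ≈ 1.76 V

The load sits in parallel with R_B: R_B‖R_L = (625 × 5140) / (625 + 5140) = 557.2 Ω.
V_out = 20.0 × 557.2 / (5770 + 557.2) = 20.0 × 557.2/6327 = 1.76 V.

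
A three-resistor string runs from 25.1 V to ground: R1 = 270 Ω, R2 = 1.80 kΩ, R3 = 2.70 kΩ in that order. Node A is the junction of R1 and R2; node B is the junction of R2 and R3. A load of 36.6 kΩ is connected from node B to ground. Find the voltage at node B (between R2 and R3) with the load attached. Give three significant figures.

V ≈ 13.8 V

At node B, R3 is in parallel with the load: R3‖R_L = 2515 Ω.
Below node A the resistance is R2 + (R3‖R_L) = 4315 Ω, so V_A = 25.1 × 4315/4585 = 23.62 V.
Then V_B = V_A × (R3‖R_L)/(R2 + R3‖R_L) = 23.62 × 2515/4315 = 13.8 V.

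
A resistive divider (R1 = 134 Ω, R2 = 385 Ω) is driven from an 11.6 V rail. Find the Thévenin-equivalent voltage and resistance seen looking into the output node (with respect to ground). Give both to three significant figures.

V_th = 8.61 V, R_th = 99.4 Ω

V_th is the open-circuit tap voltage: 11.6 × 385/(134 + 385) = 8.61 V.
With the supply zeroed, R1 and R2 appear in parallel from the tap: R_th = R1‖R2 = (134 × 385)/519.0 = 99.4 Ω.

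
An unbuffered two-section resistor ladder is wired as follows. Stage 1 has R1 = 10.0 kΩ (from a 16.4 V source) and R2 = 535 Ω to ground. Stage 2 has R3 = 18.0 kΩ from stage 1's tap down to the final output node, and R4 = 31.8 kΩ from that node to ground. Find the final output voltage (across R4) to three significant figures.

Stage 2 presents R3+R4 = 49800 Ω as a load on stage 1's tap.
Stage 1's lower leg becomes R2‖(R3+R4) = 529.3 Ω, so V_mid = 16.4 × 529.3/10530 = 0.8244 V.
Stage 2 is itself unloaded: V_out = V_mid × R4/(R3+R4) = 0.8244 × 31800/49800 = 0.526 V.

V_out ≈ 0.526 V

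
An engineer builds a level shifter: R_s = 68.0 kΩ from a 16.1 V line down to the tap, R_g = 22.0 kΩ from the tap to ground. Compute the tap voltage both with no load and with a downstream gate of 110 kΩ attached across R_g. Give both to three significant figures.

Open-circuit: V = 16.1 × 22.0/(68.0 + 22.0) = 3.94 V.
With the load, R_g becomes R_g‖R_L = 18.33 kΩ, so V = 16.1 × 18.33/86.33 = 3.42 V.

Unloaded: 3.94 V; loaded: 3.42 V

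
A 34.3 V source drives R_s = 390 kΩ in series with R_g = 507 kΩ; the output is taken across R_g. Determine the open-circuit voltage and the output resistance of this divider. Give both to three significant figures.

V_th = 19.4 V, R_th = 220 kΩ

V_th is the open-circuit tap voltage: 34.3 × 507/(390 + 507) = 19.4 V.
With the supply zeroed, R_s and R_g appear in parallel from the tap: R_th = R_s‖R_g = (390 × 507)/897.0 = 220 kΩ.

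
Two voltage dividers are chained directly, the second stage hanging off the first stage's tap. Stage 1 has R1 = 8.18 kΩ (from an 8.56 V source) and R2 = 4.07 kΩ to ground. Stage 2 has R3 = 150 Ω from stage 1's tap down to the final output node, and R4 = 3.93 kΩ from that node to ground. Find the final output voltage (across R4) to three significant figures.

Stage 2 presents R3+R4 = 4080 Ω as a load on stage 1's tap.
Stage 1's lower leg becomes R2‖(R3+R4) = 2037 Ω, so V_mid = 8.56 × 2037/10220 = 1.707 V.
Stage 2 is itself unloaded: V_out = V_mid × R4/(R3+R4) = 1.707 × 3930/4080 = 1.64 V.

V_out ≈ 1.64 V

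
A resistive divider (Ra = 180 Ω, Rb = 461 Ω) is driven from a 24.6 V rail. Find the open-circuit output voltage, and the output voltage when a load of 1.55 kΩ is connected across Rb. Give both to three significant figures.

Open-circuit: V = 24.6 × 461/(180 + 461) = 17.7 V.
With the load, Rb becomes Rb‖R_L = 355.3 Ω, so V = 24.6 × 355.3/535.3 = 16.3 V.

Unloaded: 17.7 V; loaded: 16.3 V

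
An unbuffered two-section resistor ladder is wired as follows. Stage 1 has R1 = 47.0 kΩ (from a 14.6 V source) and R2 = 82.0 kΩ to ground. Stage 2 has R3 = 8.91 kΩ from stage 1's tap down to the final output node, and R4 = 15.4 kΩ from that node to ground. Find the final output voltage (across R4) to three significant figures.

Stage 2 presents R3+R4 = 24.31 kΩ as a load on stage 1's tap.
Stage 1's lower leg becomes R2‖(R3+R4) = 18.75 kΩ, so V_mid = 14.6 × 18.75/65.75 = 4.164 V.
Stage 2 is itself unloaded: V_out = V_mid × R4/(R3+R4) = 4.164 × 15.4/24.31 = 2.64 V.

V_out ≈ 2.64 V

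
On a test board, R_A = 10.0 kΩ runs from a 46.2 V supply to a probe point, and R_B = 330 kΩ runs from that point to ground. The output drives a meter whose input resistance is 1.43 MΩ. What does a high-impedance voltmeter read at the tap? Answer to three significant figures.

The load sits in parallel with R_B: R_B‖R_L = (330 × 1430) / (330 + 1430) = 268.1 kΩ.
V_out = 46.2 × 268.1 / (10.0 + 268.1) = 46.2 × 268.1/278.1 = 44.5 V.

V_out ≈ 44.5 V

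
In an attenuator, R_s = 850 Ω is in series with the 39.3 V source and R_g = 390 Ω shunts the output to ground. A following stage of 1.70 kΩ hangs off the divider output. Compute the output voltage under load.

The load sits in parallel with R_g: R_g‖R_L = (390 × 1700) / (390 + 1700) = 317.2 Ω.
V_out = 39.3 × 317.2 / (850 + 317.2) = 39.3 × 317.2/1167 = 10.7 V.

V_out ≈ 10.7 V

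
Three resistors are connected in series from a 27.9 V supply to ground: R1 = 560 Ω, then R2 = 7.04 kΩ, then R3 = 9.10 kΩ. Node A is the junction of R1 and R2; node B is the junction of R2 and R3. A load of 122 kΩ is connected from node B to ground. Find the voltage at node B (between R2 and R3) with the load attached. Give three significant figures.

At node B, R3 is in parallel with the load: R3‖R_L = 8468 Ω.
Below node A the resistance is R2 + (R3‖R_L) = 15510 Ω, so V_A = 27.9 × 15510/16070 = 26.93 V.
Then V_B = V_A × (R3‖R_L)/(R2 + R3‖R_L) = 26.93 × 8468/15510 = 14.7 V.

V ≈ 14.7 V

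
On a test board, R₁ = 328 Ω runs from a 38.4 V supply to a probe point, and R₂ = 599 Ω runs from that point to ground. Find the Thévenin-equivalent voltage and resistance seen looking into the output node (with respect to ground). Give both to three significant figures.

V_th is the open-circuit tap voltage: 38.4 × 599/(328 + 599) = 24.8 V.
With the supply zeroed, R₁ and R₂ appear in parallel from the tap: R_th = R₁‖R₂ = (328 × 599)/927.0 = 212 Ω.

V_th = 24.8 V, R_th = 212 Ω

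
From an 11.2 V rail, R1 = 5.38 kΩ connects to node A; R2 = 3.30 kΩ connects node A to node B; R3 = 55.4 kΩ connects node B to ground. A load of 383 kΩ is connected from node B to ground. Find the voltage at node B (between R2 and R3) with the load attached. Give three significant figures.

V ≈ 9.50 V

At node B, R3 is in parallel with the load: R3‖R_L = 48.40 kΩ.
Below node A the resistance is R2 + (R3‖R_L) = 51.70 kΩ, so V_A = 11.2 × 51.70/57.08 = 10.14 V.
Then V_B = V_A × (R3‖R_L)/(R2 + R3‖R_L) = 10.14 × 48.40/51.70 = 9.50 V.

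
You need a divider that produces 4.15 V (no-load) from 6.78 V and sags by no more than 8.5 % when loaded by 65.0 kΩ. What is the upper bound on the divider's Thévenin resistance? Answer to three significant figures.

Loading drop = R_th/(R_th + R_L) ≤ 0.0850, so R_th ≤ R_L · ε/(1−ε) = 65.0 kΩ × 0.0850/0.9150 = 6.04 kΩ.

R_th ≤ 6.04 kΩ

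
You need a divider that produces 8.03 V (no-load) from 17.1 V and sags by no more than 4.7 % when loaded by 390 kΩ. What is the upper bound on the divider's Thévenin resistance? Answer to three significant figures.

R_th ≤ 19.2 kΩ

Loading drop = R_th/(R_th + R_L) ≤ 0.0470, so R_th ≤ R_L · ε/(1−ε) = 390 kΩ × 0.0470/0.9530 = 19.2 kΩ.
(Any R1, R2 with R2/(R1+R2) = 0.470 and R1‖R2 ≤ 19.2 kΩ will meet the spec.)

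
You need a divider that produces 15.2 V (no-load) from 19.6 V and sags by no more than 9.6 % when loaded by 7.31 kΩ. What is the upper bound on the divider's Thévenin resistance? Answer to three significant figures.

R_th ≤ 776 Ω

Loading drop = R_th/(R_th + R_L) ≤ 0.0960, so R_th ≤ R_L · ε/(1−ε) = 7.31 kΩ × 0.0960/0.9040 = 776 Ω.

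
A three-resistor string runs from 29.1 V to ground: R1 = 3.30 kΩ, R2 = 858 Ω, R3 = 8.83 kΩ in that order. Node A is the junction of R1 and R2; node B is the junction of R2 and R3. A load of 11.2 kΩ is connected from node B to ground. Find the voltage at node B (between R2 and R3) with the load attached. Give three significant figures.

V ≈ 15.8 V

At node B, R3 is in parallel with the load: R3‖R_L = 4937 Ω.
Below node A the resistance is R2 + (R3‖R_L) = 5795 Ω, so V_A = 29.1 × 5795/9095 = 18.54 V.
Then V_B = V_A × (R3‖R_L)/(R2 + R3‖R_L) = 18.54 × 4937/5795 = 15.8 V.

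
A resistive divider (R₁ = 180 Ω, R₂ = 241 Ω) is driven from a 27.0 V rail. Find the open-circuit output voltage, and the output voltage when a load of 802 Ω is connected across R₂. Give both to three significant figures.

Open-circuit: V = 27.0 × 241/(180 + 241) = 15.5 V.
With the load, R₂ becomes R₂‖R_L = 185.3 Ω, so V = 27.0 × 185.3/365.3 = 13.7 V.

Unloaded: 15.5 V; loaded: 13.7 V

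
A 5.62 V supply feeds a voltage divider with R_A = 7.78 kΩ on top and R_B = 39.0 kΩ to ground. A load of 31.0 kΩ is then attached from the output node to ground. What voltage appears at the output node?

The load sits in parallel with R_B: R_B‖R_L = (39.0 × 31.0) / (39.0 + 31.0) = 17.27 kΩ.
V_out = 5.62 × 17.27 / (7.78 + 17.27) = 5.62 × 17.27/25.05 = 3.87 V.
(Unloaded it would have been 4.69 V.)

V_out ≈ 3.87 V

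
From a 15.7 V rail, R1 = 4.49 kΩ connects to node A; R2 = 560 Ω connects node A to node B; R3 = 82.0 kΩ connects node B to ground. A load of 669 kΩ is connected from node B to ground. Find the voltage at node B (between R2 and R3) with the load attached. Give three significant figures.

V ≈ 14.7 V

At node B, R3 is in parallel with the load: R3‖R_L = 73050 Ω.
Below node A the resistance is R2 + (R3‖R_L) = 73610 Ω, so V_A = 15.7 × 73610/78100 = 14.80 V.
Then V_B = V_A × (R3‖R_L)/(R2 + R3‖R_L) = 14.80 × 73050/73610 = 14.7 V.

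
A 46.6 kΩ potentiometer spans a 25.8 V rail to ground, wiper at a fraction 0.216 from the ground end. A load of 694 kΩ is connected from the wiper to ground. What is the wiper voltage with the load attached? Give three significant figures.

The wiper splits the pot into (1−α)R = 36.53 kΩ above and αR = 10.07 kΩ below.
Lower section ‖ load = 9.922 kΩ.
V_wiper = 25.8 × 9.922/(36.53 + 9.922) = 5.51 V.

V ≈ 5.51 V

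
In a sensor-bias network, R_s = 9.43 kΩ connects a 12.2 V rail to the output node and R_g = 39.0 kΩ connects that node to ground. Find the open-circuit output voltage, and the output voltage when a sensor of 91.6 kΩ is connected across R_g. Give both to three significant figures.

Open-circuit: V = 12.2 × 39.0/(9.43 + 39.0) = 9.82 V.
With the load, R_g becomes R_g‖R_L = 27.35 kΩ, so V = 12.2 × 27.35/36.78 = 9.07 V.

Unloaded: 9.82 V; loaded: 9.07 V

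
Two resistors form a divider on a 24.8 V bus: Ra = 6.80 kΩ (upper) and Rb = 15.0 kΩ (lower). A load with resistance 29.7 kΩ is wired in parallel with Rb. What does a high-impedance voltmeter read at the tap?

V_out ≈ 14.7 V

The load sits in parallel with Rb: Rb‖R_L = (15.0 × 29.7) / (15.0 + 29.7) = 9.966 kΩ.
V_out = 24.8 × 9.966 / (6.80 + 9.966) = 24.8 × 9.966/16.77 = 14.7 V.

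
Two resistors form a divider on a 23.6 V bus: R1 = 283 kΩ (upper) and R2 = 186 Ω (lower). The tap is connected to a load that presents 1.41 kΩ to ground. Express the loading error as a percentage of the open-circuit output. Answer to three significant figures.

11.6 %

Unloaded V = 23.6 × 186/283200 = 0.015501 V.
Loaded: R2‖R_L = 164.3 Ω, giving V = 23.6 × 164.3/283200 = 0.013695 V.
Drop = (0.015501 − 0.013695) / 0.015501 = 11.6 %.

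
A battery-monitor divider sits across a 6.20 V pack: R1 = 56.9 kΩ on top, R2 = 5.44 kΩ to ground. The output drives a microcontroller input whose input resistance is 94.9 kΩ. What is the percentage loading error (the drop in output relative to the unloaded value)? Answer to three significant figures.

4.97 %

The divider's output (Thévenin) resistance is R1‖R2 = 4.965 kΩ.
Fractional drop under load = R_th/(R_th + R_L) = 4.965 / (4.965 + 94.9) = 0.04972.
So the output falls by 4.97 %.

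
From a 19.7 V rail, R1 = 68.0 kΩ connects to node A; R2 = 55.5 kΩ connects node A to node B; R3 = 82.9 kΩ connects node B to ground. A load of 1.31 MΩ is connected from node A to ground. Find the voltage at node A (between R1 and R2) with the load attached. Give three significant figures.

V ≈ 12.8 V

Below node A the series string R2+R3 = 138.4 kΩ sits in parallel with the 1310 kΩ load: 125.2 kΩ.
V_A = 19.7 × 125.2/(68.0 + 125.2) = 12.8 V.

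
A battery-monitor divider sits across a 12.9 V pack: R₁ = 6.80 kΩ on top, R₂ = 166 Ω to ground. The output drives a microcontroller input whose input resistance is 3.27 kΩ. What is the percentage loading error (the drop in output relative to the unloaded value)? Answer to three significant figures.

4.72 %

The divider's output (Thévenin) resistance is R₁‖R₂ = 162.0 Ω.
Fractional drop under load = R_th/(R_th + R_L) = 162.0 / (162.0 + 3270) = 0.04722.
So the output falls by 4.72 %.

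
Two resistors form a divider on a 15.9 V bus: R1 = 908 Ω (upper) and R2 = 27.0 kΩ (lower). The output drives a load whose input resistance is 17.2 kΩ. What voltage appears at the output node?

The load sits in parallel with R2: R2‖R_L = (27000 × 17200) / (27000 + 17200) = 10510 Ω.
V_out = 15.9 × 10510 / (908 + 10510) = 15.9 × 10510/11410 = 14.6 V.

V_out ≈ 14.6 V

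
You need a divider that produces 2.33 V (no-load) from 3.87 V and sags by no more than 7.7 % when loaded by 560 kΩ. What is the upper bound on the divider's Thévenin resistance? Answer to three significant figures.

Loading drop = R_th/(R_th + R_L) ≤ 0.0770, so R_th ≤ R_L · ε/(1−ε) = 560 kΩ × 0.0770/0.9230 = 46.7 kΩ.
(Any R1, R2 with R2/(R1+R2) = 0.602 and R1‖R2 ≤ 46.7 kΩ will meet the spec.)

R_th ≤ 46.7 kΩ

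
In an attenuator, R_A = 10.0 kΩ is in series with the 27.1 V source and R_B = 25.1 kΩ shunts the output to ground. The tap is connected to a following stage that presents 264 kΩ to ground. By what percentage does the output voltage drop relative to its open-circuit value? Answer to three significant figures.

2.64 %

The divider's output (Thévenin) resistance is R_A‖R_B = 7.151 kΩ.
Fractional drop under load = R_th/(R_th + R_L) = 7.151 / (7.151 + 264) = 0.02637.
So the output falls by 2.64 %.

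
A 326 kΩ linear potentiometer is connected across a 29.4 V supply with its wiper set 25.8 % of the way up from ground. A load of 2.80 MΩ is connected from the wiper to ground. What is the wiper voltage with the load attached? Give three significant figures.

The wiper splits the pot into (1−α)R = 241.9 kΩ above and αR = 84.11 kΩ below.
Lower section ‖ load = 81.66 kΩ.
V_wiper = 29.4 × 81.66/(241.9 + 81.66) = 7.42 V.

V ≈ 7.42 V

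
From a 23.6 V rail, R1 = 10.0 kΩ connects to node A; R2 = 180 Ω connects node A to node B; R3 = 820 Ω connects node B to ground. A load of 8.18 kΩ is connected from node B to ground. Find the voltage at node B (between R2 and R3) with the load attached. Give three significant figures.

V ≈ 1.61 V

At node B, R3 is in parallel with the load: R3‖R_L = 745.3 Ω.
Below node A the resistance is R2 + (R3‖R_L) = 925.3 Ω, so V_A = 23.6 × 925.3/10930 = 1.999 V.
Then V_B = V_A × (R3‖R_L)/(R2 + R3‖R_L) = 1.999 × 745.3/925.3 = 1.61 V.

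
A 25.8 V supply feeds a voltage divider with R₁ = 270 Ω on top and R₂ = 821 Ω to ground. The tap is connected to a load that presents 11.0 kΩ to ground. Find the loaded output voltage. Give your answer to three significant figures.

V_out ≈ 19.1 V

The load sits in parallel with R₂: R₂‖R_L = (821 × 11000) / (821 + 11000) = 764.0 Ω.
V_out = 25.8 × 764.0 / (270 + 764.0) = 25.8 × 764.0/1034 = 19.1 V.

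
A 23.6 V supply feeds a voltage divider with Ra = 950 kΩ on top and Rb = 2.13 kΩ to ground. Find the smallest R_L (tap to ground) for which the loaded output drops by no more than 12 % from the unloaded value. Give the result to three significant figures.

R_L(min) ≈ 15.6 kΩ

Output resistance R_th = Ra‖Rb = (950 × 2.13)/952.1 = 2.125 kΩ.
The fractional drop is R_th/(R_th + R_L); requiring this ≤ 0.120 gives R_L ≥ R_th(1/0.120 − 1) = 2.125 × 7.333 = 15.6 kΩ.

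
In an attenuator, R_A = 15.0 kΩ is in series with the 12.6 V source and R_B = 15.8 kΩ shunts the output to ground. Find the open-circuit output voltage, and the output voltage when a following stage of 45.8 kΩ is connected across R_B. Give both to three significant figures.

Unloaded: 6.46 V; loaded: 5.53 V

Open-circuit: V = 12.6 × 15.8/(15.0 + 15.8) = 6.46 V.
With the load, R_B becomes R_B‖R_L = 11.75 kΩ, so V = 12.6 × 11.75/26.75 = 5.53 V.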